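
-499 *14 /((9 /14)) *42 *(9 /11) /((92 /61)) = -62643462 /253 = -247602.62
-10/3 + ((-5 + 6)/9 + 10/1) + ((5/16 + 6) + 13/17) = 33917/2448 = 13.85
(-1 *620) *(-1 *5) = 3100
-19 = -19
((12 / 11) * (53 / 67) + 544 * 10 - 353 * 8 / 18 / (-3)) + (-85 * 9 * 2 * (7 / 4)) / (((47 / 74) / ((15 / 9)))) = -1433653603 / 935253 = -1532.90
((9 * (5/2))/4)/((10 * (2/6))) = 27/16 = 1.69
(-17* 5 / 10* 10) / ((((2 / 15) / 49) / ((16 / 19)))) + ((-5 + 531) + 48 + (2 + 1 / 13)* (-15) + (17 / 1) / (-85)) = -31816832 / 1235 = -25762.62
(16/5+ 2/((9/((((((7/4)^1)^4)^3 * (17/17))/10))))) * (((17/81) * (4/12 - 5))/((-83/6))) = 386921510059/253784752128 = 1.52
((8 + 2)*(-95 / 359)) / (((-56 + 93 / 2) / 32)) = 3200 / 359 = 8.91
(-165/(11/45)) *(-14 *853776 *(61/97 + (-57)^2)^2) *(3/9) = 267217866656513942400/9409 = 28400240903019868.47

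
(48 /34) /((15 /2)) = 16 /85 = 0.19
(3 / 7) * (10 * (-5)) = -150 / 7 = -21.43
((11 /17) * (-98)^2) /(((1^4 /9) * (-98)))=-570.71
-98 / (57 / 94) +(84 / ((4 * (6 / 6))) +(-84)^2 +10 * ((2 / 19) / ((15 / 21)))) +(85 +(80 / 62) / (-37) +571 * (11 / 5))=2699507009 / 326895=8258.02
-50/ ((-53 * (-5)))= -10/ 53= -0.19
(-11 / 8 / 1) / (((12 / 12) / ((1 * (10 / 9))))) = -55 / 36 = -1.53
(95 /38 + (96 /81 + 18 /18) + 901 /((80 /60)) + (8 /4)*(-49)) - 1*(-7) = 63659 /108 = 589.44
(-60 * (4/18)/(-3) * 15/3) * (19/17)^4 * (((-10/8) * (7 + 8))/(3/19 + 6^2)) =-3095123750/172136781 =-17.98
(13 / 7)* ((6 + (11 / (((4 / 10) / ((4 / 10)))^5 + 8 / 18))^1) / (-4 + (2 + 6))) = 177 / 28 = 6.32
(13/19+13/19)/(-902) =-13/8569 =-0.00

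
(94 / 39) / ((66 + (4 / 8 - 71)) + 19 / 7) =-1316 / 975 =-1.35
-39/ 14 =-2.79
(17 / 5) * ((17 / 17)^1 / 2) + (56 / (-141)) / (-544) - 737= -735.30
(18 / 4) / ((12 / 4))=3 / 2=1.50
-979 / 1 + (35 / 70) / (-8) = -15665 / 16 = -979.06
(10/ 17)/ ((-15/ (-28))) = 56/ 51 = 1.10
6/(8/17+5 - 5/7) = 357/283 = 1.26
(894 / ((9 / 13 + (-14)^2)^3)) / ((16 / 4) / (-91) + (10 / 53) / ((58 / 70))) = 137357646153 / 214846907907743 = 0.00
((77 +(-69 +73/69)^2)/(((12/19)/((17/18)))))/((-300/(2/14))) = -7217092943/2159589600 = -3.34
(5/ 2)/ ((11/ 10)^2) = 250/ 121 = 2.07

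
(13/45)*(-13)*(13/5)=-2197/225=-9.76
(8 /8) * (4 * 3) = 12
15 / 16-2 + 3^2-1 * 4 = 63 / 16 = 3.94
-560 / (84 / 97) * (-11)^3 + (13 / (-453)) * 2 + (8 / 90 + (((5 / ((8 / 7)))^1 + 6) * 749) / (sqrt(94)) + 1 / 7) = 62167 * sqrt(94) / 752 + 40939837993 / 47565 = 861515.01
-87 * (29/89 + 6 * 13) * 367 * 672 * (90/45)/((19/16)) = -4786297076736/1691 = -2830453623.14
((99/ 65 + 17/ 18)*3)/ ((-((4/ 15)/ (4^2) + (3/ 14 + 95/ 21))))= -40418/ 25961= -1.56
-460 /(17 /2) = -920 /17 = -54.12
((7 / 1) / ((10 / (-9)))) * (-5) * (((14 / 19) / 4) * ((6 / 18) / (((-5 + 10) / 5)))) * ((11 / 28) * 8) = 231 / 38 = 6.08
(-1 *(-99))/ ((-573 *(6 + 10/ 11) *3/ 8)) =-242/ 3629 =-0.07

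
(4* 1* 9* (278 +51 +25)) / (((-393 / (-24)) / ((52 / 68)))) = 1325376 / 2227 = 595.14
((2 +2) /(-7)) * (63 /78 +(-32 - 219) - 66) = 16442 /91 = 180.68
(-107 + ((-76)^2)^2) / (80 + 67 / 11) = 366982759 / 947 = 387521.39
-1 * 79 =-79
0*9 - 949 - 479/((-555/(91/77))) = -5787418/6105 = -947.98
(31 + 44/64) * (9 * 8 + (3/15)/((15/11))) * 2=4572.30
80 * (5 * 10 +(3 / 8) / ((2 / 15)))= 4225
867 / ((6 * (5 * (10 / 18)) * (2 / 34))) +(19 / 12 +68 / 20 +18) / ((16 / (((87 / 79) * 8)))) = 14172527 / 15800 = 897.00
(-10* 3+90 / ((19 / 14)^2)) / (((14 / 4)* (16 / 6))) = 10215 / 5054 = 2.02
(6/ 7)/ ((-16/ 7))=-3/ 8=-0.38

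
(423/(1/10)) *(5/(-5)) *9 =-38070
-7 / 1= -7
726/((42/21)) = 363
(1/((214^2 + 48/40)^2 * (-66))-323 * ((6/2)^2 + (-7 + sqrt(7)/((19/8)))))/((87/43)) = -497.13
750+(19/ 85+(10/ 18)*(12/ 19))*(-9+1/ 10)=36089813/ 48450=744.89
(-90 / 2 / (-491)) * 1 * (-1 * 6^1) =-270 / 491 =-0.55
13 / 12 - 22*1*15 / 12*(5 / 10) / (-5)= 23 / 6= 3.83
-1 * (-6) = 6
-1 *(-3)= 3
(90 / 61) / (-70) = -9 / 427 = -0.02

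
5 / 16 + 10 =165 / 16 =10.31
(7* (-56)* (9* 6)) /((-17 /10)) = 211680 /17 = 12451.76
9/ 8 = 1.12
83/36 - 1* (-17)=695/36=19.31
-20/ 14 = -10/ 7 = -1.43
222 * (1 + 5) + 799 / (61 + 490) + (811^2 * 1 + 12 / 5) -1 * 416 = 1814555542 / 2755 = 658640.85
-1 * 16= -16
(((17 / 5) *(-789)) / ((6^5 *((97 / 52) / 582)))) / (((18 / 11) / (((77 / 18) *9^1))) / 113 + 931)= -5563010453 / 48117767580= -0.12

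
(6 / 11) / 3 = 2 / 11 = 0.18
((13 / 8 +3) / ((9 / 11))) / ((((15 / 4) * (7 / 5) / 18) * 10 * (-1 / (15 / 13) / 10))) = -2035 / 91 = -22.36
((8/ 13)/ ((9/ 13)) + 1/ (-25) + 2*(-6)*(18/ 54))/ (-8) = 0.39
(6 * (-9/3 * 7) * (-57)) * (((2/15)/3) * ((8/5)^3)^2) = 418381824/78125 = 5355.29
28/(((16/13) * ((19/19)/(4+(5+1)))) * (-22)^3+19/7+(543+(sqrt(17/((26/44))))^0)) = -12740/347533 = -0.04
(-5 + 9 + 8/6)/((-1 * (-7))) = 16/21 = 0.76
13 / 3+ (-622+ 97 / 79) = -146096 / 237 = -616.44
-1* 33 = -33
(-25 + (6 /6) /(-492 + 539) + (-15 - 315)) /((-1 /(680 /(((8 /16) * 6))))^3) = 5245983488000 /1269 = 4133950739.16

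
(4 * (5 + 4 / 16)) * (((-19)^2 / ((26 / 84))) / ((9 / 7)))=247646 / 13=19049.69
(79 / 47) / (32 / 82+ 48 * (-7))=-3239 / 646720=-0.01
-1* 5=-5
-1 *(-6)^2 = -36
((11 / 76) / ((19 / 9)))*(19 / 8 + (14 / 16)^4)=1200771 / 5914624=0.20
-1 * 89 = -89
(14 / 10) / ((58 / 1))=7 / 290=0.02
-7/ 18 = -0.39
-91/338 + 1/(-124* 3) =-1315/4836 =-0.27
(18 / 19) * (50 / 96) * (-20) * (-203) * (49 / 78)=1243375 / 988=1258.48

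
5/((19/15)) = 75/19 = 3.95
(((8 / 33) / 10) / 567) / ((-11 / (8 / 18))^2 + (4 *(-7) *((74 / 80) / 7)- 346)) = 0.00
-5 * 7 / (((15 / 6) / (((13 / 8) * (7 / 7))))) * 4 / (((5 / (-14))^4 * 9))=-3495856 / 5625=-621.49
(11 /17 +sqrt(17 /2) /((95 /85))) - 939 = -15952 /17 +17 * sqrt(34) /38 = -935.74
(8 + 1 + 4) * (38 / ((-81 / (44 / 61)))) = -21736 / 4941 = -4.40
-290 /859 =-0.34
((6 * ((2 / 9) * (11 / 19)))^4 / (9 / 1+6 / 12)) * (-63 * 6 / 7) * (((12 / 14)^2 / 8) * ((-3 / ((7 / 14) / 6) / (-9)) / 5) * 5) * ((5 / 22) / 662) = -10222080 / 40159849681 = -0.00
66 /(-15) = -22 /5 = -4.40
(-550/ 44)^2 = 625/ 4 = 156.25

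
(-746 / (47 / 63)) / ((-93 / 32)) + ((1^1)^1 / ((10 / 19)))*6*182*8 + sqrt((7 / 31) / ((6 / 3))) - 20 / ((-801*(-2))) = sqrt(434) / 62 + 98864076254 / 5835285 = 16942.79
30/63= 10/21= 0.48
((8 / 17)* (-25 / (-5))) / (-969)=-0.00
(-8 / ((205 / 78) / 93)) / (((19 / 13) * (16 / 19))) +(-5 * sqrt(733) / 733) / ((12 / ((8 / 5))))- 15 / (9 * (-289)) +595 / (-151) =-6278465017 / 26837985- 2 * sqrt(733) / 2199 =-233.96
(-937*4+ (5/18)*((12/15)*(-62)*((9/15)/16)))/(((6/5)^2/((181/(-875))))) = 40708891/75600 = 538.48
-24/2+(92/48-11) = -253/12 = -21.08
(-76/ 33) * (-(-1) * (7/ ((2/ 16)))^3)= -13346816/ 33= -404448.97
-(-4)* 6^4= 5184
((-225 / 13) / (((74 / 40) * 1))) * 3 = -13500 / 481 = -28.07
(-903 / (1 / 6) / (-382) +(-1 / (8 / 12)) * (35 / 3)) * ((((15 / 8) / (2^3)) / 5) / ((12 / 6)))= -3801 / 48896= -0.08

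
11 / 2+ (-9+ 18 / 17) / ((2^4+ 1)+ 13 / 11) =3443 / 680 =5.06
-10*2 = -20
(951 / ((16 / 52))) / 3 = 4121 / 4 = 1030.25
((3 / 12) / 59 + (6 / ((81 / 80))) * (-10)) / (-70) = 53939 / 63720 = 0.85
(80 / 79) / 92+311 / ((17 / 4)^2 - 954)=-8741892 / 27209575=-0.32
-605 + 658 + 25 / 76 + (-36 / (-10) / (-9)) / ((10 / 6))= 53.09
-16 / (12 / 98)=-392 / 3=-130.67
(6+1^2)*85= 595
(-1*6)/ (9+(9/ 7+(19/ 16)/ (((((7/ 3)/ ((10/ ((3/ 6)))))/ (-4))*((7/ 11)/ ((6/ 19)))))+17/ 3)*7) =126/ 1759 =0.07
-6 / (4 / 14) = -21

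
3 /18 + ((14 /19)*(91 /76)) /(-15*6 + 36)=0.15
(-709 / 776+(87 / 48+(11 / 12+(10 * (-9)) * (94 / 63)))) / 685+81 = 1804049651 / 22325520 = 80.81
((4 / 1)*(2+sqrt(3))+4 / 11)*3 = 12*sqrt(3)+276 / 11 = 45.88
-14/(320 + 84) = -7/202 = -0.03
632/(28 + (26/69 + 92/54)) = 49059/2335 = 21.01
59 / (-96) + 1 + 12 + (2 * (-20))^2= 154789 / 96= 1612.39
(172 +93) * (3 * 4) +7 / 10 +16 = 31967 / 10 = 3196.70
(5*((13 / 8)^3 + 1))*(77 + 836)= 12366585 / 512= 24153.49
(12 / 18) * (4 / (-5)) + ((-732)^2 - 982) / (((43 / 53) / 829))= 352490293966 / 645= 546496579.79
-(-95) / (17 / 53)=5035 / 17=296.18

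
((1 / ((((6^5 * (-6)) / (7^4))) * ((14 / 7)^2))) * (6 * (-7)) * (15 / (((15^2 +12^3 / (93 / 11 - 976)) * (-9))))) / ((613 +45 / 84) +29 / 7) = -25553843 / 3912168515616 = -0.00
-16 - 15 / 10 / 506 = -16195 / 1012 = -16.00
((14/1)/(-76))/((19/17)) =-119/722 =-0.16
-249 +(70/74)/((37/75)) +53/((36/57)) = -2680489/16428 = -163.17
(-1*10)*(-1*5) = 50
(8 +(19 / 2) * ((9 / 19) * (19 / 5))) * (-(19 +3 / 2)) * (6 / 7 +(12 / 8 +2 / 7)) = -380767 / 280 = -1359.88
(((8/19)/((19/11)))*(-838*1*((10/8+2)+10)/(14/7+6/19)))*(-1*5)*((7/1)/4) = 10226.91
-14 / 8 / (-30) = 7 / 120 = 0.06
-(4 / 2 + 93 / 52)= -197 / 52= -3.79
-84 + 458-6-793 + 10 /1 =-415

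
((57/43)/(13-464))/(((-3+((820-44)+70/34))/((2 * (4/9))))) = -323/95820813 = -0.00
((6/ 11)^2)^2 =1296/ 14641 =0.09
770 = 770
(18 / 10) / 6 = 3 / 10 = 0.30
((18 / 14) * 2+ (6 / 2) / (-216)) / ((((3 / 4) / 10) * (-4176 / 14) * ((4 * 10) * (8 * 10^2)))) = -1289 / 360806400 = -0.00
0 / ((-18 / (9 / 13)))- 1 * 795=-795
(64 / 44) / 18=8 / 99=0.08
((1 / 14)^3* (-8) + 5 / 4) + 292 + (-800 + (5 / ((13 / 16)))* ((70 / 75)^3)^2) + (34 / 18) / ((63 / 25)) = -20394962578853 / 40632637500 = -501.94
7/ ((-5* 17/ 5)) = -7/ 17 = -0.41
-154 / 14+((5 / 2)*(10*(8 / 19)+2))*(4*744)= 877711 / 19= 46195.32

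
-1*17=-17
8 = 8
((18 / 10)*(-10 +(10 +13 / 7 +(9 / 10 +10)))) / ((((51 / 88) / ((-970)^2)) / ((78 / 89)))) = 346037728608 / 10591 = 32672809.80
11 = 11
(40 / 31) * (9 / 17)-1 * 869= -457603 / 527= -868.32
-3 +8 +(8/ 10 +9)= 74/ 5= 14.80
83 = 83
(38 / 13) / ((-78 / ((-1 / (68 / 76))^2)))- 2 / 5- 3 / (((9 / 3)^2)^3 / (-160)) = 0.21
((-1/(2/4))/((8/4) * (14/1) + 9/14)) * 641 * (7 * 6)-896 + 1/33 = -2775.81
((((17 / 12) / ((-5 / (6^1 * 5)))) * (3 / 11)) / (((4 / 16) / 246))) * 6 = -150552 / 11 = -13686.55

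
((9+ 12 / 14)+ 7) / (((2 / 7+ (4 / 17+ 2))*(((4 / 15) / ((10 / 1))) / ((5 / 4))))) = 5015 / 16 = 313.44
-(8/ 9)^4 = -4096/ 6561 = -0.62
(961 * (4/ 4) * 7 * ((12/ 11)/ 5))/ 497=2.95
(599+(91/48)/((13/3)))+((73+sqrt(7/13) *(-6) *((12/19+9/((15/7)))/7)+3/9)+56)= 34981/48-2754 *sqrt(91)/8645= 725.73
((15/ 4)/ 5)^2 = 9/ 16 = 0.56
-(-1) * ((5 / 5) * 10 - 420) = -410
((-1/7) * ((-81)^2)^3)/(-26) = 282429536481/182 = 1551810640.01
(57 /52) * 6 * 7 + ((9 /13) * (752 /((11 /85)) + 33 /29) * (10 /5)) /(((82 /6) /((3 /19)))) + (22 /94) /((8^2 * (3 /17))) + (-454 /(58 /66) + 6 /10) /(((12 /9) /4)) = -205381045773737 /145760746560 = -1409.03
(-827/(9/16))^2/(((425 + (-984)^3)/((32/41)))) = -5602746368/3164127513759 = -0.00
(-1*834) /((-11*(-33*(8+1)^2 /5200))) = -147.50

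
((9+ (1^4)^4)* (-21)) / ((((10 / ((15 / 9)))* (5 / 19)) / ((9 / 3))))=-399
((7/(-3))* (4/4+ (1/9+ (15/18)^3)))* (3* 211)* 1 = -539105/216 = -2495.86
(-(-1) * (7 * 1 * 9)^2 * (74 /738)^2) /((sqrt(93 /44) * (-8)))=-67081 * sqrt(1023) /625332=-3.43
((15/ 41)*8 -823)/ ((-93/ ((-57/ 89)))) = -638837/ 113119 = -5.65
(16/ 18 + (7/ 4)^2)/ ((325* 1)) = 569/ 46800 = 0.01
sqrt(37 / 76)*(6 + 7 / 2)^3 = 361*sqrt(703) / 16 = 598.23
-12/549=-4/183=-0.02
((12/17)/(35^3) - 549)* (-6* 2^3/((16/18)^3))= 875133217881/23324000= 37520.72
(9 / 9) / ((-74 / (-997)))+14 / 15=15991 / 1110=14.41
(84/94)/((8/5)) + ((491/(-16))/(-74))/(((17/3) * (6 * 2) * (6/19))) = 13119103/22704384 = 0.58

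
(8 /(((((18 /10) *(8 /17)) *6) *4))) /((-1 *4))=-85 /864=-0.10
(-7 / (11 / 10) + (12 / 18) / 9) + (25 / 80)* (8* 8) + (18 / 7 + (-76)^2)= 5792.28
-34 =-34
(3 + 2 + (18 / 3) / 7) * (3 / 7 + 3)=984 / 49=20.08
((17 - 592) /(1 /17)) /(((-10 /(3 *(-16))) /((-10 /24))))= 19550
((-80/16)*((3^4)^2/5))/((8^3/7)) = -45927/512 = -89.70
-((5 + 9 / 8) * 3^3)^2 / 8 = -1750329 / 512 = -3418.61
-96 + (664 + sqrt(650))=593.50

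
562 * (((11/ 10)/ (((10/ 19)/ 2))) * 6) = 14094.96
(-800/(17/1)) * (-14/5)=2240/17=131.76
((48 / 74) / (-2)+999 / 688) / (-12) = -9569 / 101824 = -0.09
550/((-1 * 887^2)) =-550/786769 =-0.00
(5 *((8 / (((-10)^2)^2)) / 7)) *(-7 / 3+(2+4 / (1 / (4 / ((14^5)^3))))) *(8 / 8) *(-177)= 573657352369432399 / 17015260451635712000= 0.03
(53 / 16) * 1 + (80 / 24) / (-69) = 10811 / 3312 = 3.26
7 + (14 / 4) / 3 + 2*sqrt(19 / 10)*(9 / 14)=9*sqrt(190) / 70 + 49 / 6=9.94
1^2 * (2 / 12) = 1 / 6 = 0.17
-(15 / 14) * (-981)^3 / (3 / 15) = 70805710575 / 14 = 5057550755.36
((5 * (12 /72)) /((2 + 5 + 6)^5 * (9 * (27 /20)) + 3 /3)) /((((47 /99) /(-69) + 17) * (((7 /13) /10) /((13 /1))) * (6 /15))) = 48101625 /7331259139064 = 0.00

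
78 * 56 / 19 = 4368 / 19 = 229.89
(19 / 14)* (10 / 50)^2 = 19 / 350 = 0.05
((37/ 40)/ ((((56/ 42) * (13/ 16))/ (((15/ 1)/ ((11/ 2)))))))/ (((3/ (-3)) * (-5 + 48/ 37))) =12321/ 19591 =0.63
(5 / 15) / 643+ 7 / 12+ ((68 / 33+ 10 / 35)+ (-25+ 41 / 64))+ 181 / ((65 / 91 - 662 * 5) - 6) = -1579835050775 / 73536113728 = -21.48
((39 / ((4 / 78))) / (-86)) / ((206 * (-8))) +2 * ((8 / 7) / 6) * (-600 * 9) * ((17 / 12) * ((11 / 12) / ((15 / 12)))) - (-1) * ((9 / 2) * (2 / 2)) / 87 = -2137.09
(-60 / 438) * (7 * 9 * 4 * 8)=-20160 / 73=-276.16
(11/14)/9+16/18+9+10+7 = 1133/42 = 26.98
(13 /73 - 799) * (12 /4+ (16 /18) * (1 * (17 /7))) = -6317350 /1533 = -4120.91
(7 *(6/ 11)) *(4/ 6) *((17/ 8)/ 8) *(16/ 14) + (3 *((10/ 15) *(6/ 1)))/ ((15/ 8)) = 789/ 110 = 7.17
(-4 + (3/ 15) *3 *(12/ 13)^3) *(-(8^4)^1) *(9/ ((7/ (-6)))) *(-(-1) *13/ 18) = -476233728/ 5915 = -80512.89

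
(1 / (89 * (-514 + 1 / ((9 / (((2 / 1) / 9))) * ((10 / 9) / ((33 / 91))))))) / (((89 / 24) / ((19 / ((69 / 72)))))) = -14938560 / 127819410617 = -0.00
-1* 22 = -22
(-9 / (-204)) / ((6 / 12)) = 3 / 34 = 0.09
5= 5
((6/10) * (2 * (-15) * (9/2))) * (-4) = 324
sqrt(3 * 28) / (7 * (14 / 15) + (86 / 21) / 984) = 103320 * sqrt(21) / 337727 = 1.40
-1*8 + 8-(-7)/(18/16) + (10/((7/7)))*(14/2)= 686/9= 76.22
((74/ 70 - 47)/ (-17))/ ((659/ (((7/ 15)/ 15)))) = 536/ 4201125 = 0.00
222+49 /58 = 12925 /58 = 222.84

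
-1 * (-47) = 47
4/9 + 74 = 670/9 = 74.44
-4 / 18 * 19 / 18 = -19 / 81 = -0.23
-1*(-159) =159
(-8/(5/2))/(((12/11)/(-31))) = 1364/15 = 90.93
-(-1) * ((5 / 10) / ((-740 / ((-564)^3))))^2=502915070389824 / 34225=14694377513.22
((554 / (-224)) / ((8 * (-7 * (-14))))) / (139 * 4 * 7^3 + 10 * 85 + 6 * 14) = -0.00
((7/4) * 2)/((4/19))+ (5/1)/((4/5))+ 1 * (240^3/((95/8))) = 176950677/152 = 1164149.19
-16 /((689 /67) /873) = -935856 /689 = -1358.28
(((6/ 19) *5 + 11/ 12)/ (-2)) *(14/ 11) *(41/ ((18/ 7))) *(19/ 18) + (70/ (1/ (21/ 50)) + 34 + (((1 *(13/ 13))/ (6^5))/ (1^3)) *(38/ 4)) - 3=28802369/ 855360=33.67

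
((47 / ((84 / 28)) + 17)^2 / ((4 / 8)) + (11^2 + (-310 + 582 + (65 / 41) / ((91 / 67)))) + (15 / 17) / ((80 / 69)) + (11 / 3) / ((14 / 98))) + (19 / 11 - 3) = 19734649411 / 7728336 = 2553.54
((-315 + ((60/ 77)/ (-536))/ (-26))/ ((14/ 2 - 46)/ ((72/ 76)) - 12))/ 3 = 2913945/ 1475474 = 1.97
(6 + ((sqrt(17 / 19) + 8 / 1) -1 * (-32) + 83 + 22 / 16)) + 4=sqrt(323) / 19 + 1075 / 8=135.32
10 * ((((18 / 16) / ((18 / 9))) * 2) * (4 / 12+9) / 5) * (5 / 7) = 15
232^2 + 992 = 54816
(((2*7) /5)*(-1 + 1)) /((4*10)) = 0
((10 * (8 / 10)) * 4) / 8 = 4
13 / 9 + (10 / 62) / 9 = 136 / 93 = 1.46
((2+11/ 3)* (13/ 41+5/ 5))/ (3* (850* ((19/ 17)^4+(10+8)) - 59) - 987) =83521/ 545154491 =0.00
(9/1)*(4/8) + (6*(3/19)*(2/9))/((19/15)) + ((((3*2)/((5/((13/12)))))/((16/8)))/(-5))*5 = 28997/7220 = 4.02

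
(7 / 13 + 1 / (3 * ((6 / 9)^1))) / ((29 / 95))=2565 / 754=3.40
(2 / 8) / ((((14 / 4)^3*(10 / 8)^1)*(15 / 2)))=16 / 25725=0.00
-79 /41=-1.93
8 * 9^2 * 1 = 648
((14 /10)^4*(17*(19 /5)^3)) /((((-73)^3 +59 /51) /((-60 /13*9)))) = 385510156731 /1007490250000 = 0.38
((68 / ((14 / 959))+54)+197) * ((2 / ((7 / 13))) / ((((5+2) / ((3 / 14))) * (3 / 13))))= 829621 / 343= 2418.72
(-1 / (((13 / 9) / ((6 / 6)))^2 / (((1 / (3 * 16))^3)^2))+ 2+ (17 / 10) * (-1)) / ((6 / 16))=38277218299 / 47846522880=0.80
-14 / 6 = -7 / 3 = -2.33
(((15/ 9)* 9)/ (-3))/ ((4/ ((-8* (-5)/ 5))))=-10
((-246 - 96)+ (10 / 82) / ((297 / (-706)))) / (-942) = 0.36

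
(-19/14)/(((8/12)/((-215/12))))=4085/112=36.47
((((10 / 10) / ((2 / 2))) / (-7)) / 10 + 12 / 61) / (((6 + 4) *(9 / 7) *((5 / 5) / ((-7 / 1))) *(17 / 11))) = -59983 / 933300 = -0.06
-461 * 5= -2305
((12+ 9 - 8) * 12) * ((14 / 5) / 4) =546 / 5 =109.20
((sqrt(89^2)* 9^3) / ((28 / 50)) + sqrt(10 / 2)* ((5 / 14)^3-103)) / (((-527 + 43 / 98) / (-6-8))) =52986150 / 17201-94169* sqrt(5) / 34402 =3074.29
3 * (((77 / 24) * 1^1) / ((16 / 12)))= 231 / 32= 7.22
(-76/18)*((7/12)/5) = -133/270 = -0.49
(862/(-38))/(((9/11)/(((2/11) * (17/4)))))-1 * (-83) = 21059/342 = 61.58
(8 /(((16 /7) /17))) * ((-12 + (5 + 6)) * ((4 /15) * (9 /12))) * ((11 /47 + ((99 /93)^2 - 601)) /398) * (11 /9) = 21.91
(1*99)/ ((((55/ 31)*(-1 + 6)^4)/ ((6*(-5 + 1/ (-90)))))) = -2.68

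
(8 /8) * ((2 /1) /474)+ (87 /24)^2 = 199381 /15168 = 13.14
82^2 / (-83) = -81.01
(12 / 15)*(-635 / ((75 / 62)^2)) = -347.16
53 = 53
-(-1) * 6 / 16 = 0.38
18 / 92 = 9 / 46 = 0.20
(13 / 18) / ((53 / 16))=104 / 477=0.22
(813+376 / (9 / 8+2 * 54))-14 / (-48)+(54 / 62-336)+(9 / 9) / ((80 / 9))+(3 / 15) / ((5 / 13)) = 5220352289 / 10825200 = 482.24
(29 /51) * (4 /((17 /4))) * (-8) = -3712 /867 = -4.28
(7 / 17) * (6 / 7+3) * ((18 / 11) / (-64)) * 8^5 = -248832 / 187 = -1330.65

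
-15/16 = -0.94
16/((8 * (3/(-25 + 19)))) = -4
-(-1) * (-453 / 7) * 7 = -453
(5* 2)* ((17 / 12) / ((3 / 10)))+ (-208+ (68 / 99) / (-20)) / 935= 21752648 / 462825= 47.00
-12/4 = -3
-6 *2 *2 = -24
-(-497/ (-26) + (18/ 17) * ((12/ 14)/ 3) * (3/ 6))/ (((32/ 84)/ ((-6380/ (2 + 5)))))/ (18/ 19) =1806511355/ 37128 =48656.31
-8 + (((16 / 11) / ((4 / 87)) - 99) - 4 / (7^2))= -40665 / 539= -75.45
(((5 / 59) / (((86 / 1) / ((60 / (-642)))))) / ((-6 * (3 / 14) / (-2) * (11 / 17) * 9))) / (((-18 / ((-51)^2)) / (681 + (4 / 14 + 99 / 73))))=42845044750 / 17656507737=2.43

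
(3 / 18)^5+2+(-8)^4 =31866049 / 7776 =4098.00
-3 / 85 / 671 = -0.00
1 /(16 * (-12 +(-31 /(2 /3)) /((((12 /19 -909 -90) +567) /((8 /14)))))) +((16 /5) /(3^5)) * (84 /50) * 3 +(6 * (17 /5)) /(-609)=3458481731 /125136711000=0.03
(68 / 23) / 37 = 68 / 851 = 0.08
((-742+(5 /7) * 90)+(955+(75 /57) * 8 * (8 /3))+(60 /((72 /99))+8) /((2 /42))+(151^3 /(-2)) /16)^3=-2436250103938381695860890441 /2081462648832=-1170451031300258.26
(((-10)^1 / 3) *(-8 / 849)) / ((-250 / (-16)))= 128 / 63675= 0.00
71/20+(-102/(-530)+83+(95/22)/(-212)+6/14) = 87.15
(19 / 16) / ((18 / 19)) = 361 / 288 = 1.25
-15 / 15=-1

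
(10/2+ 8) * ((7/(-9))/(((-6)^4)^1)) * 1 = -91/11664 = -0.01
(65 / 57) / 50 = 13 / 570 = 0.02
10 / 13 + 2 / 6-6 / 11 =239 / 429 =0.56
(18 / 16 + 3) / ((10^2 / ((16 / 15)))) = 11 / 250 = 0.04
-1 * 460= -460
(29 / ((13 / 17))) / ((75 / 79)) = 38947 / 975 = 39.95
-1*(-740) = 740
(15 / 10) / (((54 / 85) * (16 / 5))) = 425 / 576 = 0.74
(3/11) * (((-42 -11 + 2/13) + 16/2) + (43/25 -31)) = -72273/3575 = -20.22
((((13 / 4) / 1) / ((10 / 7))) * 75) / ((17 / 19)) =25935 / 136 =190.70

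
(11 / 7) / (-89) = -11 / 623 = -0.02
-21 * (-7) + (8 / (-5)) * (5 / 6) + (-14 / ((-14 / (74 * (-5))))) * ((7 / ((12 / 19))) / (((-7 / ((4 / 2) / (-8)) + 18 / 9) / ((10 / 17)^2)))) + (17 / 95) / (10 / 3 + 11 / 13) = 3963623653 / 40276485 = 98.41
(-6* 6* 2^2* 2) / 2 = -144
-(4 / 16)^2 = -1 / 16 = -0.06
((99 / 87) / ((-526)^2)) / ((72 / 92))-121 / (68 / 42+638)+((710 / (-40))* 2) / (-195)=-3116707967 / 437828011270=-0.01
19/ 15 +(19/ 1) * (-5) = -1406/ 15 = -93.73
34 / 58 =17 / 29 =0.59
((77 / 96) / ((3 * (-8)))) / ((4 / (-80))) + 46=26881 / 576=46.67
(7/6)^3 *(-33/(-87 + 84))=3773/216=17.47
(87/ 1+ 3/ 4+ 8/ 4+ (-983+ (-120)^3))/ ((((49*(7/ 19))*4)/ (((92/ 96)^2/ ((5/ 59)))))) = -65095190939/ 250880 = -259467.44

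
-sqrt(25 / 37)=-5*sqrt(37) / 37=-0.82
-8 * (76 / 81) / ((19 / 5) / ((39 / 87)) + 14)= -39520 / 118341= -0.33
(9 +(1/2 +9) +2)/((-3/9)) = -123/2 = -61.50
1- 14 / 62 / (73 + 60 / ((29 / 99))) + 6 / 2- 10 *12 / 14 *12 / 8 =-2212425 / 249767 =-8.86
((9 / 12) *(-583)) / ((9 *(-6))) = 583 / 72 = 8.10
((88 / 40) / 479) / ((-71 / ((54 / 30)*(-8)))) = 792 / 850225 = 0.00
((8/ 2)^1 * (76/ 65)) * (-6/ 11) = -1824/ 715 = -2.55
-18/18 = -1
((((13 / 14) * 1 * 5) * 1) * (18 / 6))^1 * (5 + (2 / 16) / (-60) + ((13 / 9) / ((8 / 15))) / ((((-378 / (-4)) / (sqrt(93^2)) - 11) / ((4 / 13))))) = 18982353 / 277312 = 68.45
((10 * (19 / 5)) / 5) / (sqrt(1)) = 38 / 5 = 7.60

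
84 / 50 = 42 / 25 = 1.68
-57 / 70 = -0.81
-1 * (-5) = 5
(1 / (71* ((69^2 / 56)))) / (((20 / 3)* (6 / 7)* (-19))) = -49 / 32112945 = -0.00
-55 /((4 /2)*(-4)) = 55 /8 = 6.88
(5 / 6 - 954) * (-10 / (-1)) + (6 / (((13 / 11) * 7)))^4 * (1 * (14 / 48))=-280126343843 / 29389269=-9531.59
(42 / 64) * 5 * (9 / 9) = 105 / 32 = 3.28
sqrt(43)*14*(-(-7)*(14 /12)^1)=343*sqrt(43) /3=749.73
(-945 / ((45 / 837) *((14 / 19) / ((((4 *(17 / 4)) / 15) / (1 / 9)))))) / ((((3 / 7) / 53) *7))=-42985809 / 10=-4298580.90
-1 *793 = -793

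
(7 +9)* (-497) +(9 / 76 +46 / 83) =-50156973 / 6308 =-7951.33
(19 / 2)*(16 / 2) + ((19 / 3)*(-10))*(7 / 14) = 133 / 3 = 44.33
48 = 48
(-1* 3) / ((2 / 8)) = -12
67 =67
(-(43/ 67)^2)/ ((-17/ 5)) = 9245/ 76313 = 0.12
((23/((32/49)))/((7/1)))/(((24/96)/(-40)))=-805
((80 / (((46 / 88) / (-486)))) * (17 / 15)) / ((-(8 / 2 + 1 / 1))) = 1938816 / 115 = 16859.27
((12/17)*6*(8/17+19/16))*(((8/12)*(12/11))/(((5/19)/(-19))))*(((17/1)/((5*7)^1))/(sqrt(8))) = -133209*sqrt(2)/2975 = -63.32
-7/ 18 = -0.39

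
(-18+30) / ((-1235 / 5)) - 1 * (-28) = 6904 / 247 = 27.95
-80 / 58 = -40 / 29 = -1.38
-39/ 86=-0.45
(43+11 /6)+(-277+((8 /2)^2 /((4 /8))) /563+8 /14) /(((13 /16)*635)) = 8646803519 /195197730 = 44.30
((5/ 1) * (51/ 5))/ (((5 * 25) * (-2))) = -51/ 250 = -0.20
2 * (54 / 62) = 1.74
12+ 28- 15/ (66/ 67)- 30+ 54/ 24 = -131/ 44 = -2.98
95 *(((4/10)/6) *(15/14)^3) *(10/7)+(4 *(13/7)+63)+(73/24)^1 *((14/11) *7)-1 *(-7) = 9163711/79233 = 115.66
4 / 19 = 0.21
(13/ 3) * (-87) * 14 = -5278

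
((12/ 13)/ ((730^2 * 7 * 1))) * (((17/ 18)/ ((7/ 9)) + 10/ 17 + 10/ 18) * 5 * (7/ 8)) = 5051/ 1978551120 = 0.00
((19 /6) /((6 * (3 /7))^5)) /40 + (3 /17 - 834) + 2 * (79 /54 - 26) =-6806638411339 /7709437440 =-882.90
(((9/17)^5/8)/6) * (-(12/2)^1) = -59049/11358856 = -0.01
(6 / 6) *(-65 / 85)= -13 / 17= -0.76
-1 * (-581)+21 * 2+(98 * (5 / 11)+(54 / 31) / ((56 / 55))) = 6390059 / 9548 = 669.26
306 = 306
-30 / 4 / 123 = -5 / 82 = -0.06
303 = 303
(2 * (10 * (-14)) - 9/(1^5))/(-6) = 48.17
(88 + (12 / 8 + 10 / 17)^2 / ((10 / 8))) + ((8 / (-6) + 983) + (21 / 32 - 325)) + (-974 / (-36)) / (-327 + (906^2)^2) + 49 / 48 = 210250621271565410327 / 280396846722875040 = 749.83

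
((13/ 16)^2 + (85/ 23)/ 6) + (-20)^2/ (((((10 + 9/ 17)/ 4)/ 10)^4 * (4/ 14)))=5287551900465475421/ 18134316029184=291577.13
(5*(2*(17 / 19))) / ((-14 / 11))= -7.03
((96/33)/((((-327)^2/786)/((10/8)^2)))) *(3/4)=3275/130691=0.03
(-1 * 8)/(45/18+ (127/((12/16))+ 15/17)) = -816/17617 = -0.05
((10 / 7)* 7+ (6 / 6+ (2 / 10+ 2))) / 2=33 / 5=6.60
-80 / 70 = -8 / 7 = -1.14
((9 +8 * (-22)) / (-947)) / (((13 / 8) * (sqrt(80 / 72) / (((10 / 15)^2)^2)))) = 10688 * sqrt(10) / 1661985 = 0.02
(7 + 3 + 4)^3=2744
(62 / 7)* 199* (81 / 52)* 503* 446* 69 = 3867423465429 / 91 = 42499158960.76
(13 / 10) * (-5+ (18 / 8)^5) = 701077 / 10240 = 68.46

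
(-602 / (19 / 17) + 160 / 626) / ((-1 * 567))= 3201722 / 3371949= 0.95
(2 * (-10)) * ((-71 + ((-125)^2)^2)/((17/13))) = -3733914355.29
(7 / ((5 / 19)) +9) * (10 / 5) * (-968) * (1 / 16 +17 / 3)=-1184590 / 3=-394863.33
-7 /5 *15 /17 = -21 /17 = -1.24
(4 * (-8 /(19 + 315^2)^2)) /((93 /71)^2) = -10082 /5324200900929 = -0.00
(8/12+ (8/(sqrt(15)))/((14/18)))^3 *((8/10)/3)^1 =381088/99225+ 197248 *sqrt(15)/128625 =9.78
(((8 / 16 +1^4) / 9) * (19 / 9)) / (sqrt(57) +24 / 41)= -3116 / 857169 +31939 * sqrt(57) / 5143014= 0.04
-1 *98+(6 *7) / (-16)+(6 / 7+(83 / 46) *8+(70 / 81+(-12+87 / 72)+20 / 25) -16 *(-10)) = 17094001 / 260820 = 65.54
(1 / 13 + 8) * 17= 1785 / 13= 137.31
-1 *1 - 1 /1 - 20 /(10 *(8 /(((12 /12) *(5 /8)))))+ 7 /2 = 43 /32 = 1.34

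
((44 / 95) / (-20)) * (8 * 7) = -616 / 475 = -1.30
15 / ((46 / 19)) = 285 / 46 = 6.20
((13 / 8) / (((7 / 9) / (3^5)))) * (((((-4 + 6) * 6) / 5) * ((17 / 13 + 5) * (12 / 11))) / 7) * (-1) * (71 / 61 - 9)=1542989736 / 164395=9385.87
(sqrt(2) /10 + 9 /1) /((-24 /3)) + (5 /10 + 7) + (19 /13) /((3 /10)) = 3509 /312 - sqrt(2) /80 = 11.23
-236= -236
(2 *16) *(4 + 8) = 384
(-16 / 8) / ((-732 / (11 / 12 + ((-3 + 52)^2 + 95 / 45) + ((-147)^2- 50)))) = 862669 / 13176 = 65.47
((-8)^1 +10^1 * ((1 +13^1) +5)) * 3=546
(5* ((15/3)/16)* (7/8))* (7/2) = 4.79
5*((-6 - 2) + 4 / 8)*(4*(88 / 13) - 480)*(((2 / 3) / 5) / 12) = 7360 / 39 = 188.72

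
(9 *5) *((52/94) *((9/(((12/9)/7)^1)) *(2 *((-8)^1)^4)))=452874240/47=9635622.13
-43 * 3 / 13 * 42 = -416.77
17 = 17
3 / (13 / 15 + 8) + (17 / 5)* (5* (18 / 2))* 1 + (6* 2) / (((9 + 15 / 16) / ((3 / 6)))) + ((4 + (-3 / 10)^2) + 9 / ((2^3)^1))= 224379707 / 1409800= 159.16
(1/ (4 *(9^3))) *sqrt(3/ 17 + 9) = sqrt(663)/ 24786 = 0.00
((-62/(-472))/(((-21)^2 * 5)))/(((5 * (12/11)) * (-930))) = -11/936684000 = -0.00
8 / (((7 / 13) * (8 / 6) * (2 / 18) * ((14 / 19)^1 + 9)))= 13338 / 1295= 10.30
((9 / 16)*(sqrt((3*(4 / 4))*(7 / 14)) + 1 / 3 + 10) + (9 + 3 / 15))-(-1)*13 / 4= 9*sqrt(6) / 32 + 1461 / 80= 18.95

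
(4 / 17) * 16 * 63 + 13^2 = 6905 / 17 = 406.18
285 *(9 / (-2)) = -2565 / 2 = -1282.50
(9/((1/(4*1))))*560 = 20160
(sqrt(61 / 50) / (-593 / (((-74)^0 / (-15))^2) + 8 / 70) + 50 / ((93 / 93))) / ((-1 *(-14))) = 25 / 7-sqrt(122) / 18679484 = 3.57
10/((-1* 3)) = -10/3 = -3.33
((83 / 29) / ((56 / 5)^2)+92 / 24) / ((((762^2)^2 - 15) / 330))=5260405 / 1393706278279392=0.00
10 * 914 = 9140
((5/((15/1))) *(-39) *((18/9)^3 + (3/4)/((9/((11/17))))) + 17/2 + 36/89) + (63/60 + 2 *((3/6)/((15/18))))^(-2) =-46863755/490212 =-95.60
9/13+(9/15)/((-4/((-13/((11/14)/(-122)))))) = -215994/715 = -302.09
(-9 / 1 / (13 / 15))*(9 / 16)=-1215 / 208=-5.84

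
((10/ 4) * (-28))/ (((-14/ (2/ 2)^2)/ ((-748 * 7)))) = -26180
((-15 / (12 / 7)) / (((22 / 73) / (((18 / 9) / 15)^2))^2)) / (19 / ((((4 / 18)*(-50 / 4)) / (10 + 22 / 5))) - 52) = 37303 / 184376412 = 0.00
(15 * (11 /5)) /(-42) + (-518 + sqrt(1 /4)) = -3628 /7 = -518.29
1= 1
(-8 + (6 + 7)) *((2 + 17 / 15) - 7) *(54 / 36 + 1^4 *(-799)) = 46255 / 3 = 15418.33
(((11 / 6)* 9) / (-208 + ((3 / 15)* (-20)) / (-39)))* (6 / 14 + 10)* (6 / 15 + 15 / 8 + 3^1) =-19823661 / 4540480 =-4.37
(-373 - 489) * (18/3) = -5172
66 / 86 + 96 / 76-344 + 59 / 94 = -26214363 / 76798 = -341.34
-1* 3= -3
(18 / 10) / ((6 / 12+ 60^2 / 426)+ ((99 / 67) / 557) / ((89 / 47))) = 4244737698 / 21110743435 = 0.20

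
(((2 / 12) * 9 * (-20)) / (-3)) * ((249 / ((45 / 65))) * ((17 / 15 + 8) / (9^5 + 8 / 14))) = 2069522 / 3720123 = 0.56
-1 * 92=-92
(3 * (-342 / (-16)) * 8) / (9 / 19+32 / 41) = 399627 / 977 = 409.03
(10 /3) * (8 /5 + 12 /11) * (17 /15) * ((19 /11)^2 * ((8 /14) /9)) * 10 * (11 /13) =14532416 /891891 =16.29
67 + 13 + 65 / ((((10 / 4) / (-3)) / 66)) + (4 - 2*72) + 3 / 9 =-15623 / 3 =-5207.67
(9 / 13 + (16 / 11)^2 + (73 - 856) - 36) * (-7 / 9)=8987090 / 14157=634.82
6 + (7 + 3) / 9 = 64 / 9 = 7.11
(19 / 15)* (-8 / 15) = -152 / 225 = -0.68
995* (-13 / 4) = -12935 / 4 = -3233.75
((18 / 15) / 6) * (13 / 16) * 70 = 91 / 8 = 11.38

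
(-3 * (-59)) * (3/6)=177/2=88.50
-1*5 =-5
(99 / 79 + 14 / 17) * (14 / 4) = 19523 / 2686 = 7.27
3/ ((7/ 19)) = 57/ 7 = 8.14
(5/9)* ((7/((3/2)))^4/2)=96040/729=131.74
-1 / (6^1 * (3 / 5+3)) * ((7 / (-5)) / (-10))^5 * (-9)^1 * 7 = 117649 / 750000000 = 0.00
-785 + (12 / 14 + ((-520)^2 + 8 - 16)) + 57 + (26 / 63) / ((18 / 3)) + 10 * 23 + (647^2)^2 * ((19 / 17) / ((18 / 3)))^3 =1202212956043331 / 1061208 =1132872119.36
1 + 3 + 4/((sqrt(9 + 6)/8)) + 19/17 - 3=36/17 + 32 * sqrt(15)/15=10.38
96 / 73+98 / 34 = 4.20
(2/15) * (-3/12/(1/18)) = -3/5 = -0.60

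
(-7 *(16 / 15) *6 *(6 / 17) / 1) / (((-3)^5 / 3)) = 448 / 2295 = 0.20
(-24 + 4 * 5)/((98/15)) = -30/49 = -0.61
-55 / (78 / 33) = -605 / 26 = -23.27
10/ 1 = 10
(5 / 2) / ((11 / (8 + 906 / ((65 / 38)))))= 17474 / 143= 122.20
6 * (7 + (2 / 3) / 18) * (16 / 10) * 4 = 2432 / 9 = 270.22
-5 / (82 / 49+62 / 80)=-9800 / 4799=-2.04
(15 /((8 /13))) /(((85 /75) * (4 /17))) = 2925 /32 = 91.41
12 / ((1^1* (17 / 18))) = 216 / 17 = 12.71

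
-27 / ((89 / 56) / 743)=-1123416 / 89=-12622.65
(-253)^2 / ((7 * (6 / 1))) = 64009 / 42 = 1524.02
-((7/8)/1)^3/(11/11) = -343/512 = -0.67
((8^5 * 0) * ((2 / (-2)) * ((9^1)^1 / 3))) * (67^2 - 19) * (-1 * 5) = 0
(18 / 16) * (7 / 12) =21 / 32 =0.66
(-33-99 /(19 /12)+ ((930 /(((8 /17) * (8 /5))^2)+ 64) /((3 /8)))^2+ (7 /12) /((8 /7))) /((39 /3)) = 231513280559875 /145686528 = 1589119.35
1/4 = 0.25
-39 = -39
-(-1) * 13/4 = 13/4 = 3.25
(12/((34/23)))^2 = 65.90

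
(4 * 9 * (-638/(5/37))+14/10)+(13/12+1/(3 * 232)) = -591463289/3480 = -169960.72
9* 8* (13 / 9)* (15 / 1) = 1560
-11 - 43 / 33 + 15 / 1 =89 / 33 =2.70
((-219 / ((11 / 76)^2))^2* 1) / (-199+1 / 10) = -1777870359040 / 3235661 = -549461.26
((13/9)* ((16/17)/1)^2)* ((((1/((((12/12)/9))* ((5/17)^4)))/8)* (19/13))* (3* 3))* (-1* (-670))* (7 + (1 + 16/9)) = 2071995904/125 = 16575967.23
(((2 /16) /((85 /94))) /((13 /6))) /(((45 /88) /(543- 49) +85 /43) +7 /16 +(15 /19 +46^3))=0.00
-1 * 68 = -68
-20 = -20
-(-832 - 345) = 1177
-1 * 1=-1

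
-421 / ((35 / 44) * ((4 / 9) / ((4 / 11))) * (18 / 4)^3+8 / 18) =-121248 / 25643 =-4.73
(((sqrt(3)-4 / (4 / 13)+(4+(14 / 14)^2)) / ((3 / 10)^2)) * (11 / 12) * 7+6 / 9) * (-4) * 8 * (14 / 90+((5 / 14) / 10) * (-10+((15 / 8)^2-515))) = -11454444721 / 34020+81913205 * sqrt(3) / 1944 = -263714.95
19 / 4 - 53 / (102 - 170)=94 / 17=5.53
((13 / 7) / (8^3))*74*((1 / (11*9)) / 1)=481 / 177408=0.00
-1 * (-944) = 944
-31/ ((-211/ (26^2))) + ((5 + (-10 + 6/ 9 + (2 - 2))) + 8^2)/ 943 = 59322293/ 596919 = 99.38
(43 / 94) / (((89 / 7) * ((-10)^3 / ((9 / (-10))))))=2709 / 83660000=0.00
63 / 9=7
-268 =-268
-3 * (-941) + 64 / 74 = 104483 / 37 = 2823.86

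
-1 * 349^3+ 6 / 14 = -297559840 / 7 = -42508548.57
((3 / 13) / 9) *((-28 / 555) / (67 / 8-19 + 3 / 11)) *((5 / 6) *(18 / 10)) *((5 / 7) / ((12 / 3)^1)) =44 / 1314573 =0.00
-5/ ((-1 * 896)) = 5/ 896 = 0.01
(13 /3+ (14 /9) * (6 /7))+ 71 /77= 1522 /231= 6.59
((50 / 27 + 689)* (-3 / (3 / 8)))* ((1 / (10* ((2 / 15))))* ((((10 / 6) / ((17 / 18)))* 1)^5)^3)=-59477813838000000000000000 / 2862423051509815793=-20778834.14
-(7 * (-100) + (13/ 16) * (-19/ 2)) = 22647/ 32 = 707.72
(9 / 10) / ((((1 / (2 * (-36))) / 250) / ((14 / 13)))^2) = 57153600000 / 169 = 338186982.25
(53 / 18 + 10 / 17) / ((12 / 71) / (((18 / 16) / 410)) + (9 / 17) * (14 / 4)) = 76751 / 1378497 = 0.06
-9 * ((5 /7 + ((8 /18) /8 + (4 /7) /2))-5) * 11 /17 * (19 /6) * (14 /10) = 103873 /1020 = 101.84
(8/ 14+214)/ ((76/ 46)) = 17273/ 133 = 129.87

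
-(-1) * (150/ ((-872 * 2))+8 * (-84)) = -586059/ 872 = -672.09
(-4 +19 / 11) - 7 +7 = -25 / 11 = -2.27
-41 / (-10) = 41 / 10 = 4.10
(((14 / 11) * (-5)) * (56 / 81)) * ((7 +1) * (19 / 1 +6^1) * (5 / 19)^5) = -2450000000 / 2206204209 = -1.11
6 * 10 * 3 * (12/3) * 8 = 5760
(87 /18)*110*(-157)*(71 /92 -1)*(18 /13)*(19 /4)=299746755 /2392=125312.19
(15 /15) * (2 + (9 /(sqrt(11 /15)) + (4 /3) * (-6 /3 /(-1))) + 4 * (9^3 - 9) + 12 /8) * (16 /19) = 2439.31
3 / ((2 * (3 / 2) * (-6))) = -1 / 6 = -0.17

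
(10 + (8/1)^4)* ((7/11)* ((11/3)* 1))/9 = 28742/27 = 1064.52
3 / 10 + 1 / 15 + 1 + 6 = 221 / 30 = 7.37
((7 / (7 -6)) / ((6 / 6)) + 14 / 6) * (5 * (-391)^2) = 21403340 / 3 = 7134446.67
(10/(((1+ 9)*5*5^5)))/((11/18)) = 18/171875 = 0.00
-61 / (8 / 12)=-183 / 2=-91.50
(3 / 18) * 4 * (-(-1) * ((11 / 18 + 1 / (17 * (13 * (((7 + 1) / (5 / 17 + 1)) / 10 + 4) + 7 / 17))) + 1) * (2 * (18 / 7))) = 6560164 / 1186899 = 5.53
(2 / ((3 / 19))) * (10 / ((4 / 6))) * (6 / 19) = 60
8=8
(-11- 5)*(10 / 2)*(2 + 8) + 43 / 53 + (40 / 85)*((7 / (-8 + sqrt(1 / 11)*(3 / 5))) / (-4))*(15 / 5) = -1808833797 / 2264213 + 90*sqrt(11) / 42721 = -798.87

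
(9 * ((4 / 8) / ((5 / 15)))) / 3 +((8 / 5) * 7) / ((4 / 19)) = 577 / 10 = 57.70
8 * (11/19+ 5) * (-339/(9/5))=-479120/57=-8405.61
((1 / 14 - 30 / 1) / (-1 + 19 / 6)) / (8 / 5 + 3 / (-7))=-6285 / 533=-11.79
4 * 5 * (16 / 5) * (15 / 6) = 160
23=23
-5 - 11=-16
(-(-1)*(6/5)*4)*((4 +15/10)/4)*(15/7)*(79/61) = 7821/427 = 18.32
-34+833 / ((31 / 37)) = 29767 / 31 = 960.23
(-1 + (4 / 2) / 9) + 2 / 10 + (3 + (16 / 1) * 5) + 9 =4114 / 45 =91.42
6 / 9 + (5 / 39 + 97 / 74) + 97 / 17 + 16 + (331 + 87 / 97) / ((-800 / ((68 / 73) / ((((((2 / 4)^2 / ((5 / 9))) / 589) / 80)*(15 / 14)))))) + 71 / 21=-4130155621651217 / 109433526930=-37741.23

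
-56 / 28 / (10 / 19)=-19 / 5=-3.80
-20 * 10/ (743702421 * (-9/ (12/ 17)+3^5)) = -0.00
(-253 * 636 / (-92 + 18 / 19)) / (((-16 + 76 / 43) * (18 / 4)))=-10955153 / 397035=-27.59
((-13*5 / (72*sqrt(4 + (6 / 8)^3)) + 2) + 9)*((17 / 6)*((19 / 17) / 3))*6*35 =7315 / 3 - 43225*sqrt(283) / 7641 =2343.17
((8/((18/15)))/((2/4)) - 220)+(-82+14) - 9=-851/3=-283.67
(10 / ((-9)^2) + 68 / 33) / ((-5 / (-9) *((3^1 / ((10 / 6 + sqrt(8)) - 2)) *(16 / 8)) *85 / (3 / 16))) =-973 / 2019600 + 973 *sqrt(2) / 336600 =0.00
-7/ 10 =-0.70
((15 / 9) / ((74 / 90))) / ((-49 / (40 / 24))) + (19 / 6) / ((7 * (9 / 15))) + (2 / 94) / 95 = 99847709 / 145710810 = 0.69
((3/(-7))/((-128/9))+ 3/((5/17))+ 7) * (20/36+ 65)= 4554269/4032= 1129.53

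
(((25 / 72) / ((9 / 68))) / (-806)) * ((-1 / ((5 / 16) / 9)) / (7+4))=340 / 39897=0.01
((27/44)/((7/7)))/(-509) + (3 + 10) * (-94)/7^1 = -27368101/156772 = -174.57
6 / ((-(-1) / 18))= 108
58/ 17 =3.41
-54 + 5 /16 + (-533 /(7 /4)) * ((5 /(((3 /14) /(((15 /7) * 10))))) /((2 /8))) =-609196.54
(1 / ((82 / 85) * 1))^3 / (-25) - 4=-4.04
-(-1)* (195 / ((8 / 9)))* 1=1755 / 8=219.38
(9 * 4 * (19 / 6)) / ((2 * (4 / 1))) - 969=-3819 / 4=-954.75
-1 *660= -660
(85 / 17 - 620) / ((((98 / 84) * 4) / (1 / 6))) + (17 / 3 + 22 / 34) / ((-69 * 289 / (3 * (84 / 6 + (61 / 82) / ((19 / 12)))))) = -7065652439 / 321487068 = -21.98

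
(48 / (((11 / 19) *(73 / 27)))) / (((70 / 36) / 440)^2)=5616635904 / 3577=1570208.53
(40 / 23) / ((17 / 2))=80 / 391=0.20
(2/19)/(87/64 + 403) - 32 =-15734304/491701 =-32.00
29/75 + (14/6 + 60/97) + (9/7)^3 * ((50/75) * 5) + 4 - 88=-61199422/831775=-73.58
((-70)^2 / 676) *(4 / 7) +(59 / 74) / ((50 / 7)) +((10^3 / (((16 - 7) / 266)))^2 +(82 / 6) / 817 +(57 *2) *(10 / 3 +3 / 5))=36147143527315973209 / 41380478100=873531316.87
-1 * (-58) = 58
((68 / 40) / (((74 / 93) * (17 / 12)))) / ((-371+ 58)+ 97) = -31 / 4440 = -0.01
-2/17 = -0.12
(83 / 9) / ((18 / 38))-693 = -54556 / 81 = -673.53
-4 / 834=-2 / 417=-0.00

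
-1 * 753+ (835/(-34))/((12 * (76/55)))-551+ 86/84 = -1304.46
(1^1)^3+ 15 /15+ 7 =9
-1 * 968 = -968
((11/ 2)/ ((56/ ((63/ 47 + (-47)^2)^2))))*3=89036483217/ 61852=1439508.56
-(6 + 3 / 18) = -37 / 6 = -6.17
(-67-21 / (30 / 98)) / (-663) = 226 / 1105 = 0.20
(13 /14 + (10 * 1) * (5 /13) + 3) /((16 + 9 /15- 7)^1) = 7075 /8736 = 0.81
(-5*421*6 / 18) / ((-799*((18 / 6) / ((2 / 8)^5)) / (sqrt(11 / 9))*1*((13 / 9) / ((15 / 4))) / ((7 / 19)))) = 73675*sqrt(11) / 808357888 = 0.00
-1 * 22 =-22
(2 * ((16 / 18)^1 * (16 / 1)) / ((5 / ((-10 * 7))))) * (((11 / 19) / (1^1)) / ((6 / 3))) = -19712 / 171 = -115.27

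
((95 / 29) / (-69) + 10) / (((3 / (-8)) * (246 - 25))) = -159320 / 1326663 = -0.12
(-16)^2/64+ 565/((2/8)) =2264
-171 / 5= -34.20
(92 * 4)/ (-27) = -368/ 27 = -13.63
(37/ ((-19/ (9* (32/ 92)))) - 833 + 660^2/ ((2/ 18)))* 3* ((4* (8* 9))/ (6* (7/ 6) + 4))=134536433760/ 437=307863692.81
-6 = -6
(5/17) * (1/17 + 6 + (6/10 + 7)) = 1161/289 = 4.02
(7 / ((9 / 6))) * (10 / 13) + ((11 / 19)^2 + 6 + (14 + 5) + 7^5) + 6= 237117461 / 14079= 16841.92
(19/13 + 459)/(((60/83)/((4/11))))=496838/2145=231.63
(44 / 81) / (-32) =-11 / 648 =-0.02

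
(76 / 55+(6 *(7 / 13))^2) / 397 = 109864 / 3690115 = 0.03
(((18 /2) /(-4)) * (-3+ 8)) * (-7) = 315 /4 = 78.75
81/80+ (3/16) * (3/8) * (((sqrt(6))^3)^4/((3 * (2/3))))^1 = 131301/80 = 1641.26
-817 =-817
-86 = -86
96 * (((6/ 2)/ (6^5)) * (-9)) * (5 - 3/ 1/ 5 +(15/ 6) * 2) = -47/ 15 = -3.13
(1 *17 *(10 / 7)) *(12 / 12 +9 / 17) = 260 / 7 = 37.14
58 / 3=19.33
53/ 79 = 0.67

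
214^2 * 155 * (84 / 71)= 596263920 / 71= 8398083.38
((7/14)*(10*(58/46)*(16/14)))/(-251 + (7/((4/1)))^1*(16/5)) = -5800/197547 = -0.03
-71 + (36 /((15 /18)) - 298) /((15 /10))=-3613 /15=-240.87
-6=-6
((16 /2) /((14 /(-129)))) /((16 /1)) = -129 /28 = -4.61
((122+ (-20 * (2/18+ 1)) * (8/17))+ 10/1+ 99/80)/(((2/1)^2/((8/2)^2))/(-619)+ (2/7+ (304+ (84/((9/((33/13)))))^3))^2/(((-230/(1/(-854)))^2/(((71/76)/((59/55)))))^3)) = -28477829965802432039765445858711665947715470815608115200/93676074007174287197405026964899339865258561989017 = -304003.24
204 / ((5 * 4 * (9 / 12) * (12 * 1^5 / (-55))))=-187 / 3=-62.33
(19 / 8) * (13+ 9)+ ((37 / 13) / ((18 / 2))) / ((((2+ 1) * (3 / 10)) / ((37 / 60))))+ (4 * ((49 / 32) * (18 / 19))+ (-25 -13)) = 2433169 / 120042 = 20.27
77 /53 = 1.45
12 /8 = 3 /2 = 1.50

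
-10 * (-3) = 30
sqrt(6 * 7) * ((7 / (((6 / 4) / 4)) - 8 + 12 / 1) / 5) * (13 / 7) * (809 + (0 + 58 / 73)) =497692 * sqrt(42) / 73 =44183.74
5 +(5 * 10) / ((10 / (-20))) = -95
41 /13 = 3.15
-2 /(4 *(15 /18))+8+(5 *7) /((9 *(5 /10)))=683 /45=15.18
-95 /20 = -19 /4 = -4.75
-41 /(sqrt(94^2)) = -41 /94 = -0.44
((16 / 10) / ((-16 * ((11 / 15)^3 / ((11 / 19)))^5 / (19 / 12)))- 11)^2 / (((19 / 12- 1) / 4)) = 320100165434494730844366168456800787 / 319919374593547776873860259126748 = 1000.57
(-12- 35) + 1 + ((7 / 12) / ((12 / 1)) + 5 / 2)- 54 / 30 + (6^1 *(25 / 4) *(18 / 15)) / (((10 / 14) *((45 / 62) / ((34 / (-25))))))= -2939389 / 18000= -163.30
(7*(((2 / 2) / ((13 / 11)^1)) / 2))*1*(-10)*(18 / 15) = -462 / 13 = -35.54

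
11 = 11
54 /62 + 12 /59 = 1.07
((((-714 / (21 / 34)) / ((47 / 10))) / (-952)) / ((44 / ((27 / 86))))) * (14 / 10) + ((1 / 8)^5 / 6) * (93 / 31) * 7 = 3915745 / 1456930816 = 0.00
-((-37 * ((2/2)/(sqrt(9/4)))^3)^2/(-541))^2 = -7676563456/155542683321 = -0.05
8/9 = 0.89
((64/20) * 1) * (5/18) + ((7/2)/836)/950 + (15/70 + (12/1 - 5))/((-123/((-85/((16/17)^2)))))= 855626687017/131290790400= 6.52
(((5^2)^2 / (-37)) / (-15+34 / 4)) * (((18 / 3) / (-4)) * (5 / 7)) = -9375 / 3367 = -2.78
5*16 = 80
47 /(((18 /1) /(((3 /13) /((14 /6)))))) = 0.26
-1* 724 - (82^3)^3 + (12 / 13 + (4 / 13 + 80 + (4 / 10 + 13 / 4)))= -43581083106524254491 / 260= -167619550409708671.12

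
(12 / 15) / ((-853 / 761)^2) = 0.64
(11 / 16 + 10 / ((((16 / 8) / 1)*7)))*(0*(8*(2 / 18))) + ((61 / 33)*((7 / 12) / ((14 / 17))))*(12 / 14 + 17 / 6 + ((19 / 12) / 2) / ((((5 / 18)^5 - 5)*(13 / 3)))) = 2791399017247 / 583456713840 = 4.78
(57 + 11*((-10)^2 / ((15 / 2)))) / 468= 0.44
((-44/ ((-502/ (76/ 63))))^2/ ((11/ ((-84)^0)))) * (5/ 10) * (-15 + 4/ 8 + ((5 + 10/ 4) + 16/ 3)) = -635360/ 750152907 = -0.00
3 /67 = 0.04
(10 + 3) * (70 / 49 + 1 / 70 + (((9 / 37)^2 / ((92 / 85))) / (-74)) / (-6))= 12238403801 / 652410640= 18.76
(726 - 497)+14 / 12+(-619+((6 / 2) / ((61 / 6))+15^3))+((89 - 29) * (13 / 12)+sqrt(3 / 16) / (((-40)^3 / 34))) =1116835 / 366 - 17 * sqrt(3) / 128000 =3051.46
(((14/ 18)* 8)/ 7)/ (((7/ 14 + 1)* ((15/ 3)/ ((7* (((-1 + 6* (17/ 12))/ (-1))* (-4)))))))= 224/ 9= 24.89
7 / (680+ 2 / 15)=105 / 10202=0.01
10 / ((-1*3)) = -10 / 3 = -3.33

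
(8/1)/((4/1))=2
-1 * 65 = -65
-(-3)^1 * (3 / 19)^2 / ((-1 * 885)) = -9 / 106495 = -0.00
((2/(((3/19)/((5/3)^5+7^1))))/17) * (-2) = -29.60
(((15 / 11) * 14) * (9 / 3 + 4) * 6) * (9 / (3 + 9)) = 6615 / 11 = 601.36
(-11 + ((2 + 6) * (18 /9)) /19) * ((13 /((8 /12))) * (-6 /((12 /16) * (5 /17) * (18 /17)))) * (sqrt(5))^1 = 11378.07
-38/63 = -0.60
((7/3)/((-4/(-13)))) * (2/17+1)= 1729/204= 8.48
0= 0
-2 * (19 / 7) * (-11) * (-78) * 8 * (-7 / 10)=130416 / 5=26083.20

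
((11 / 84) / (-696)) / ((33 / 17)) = -17 / 175392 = -0.00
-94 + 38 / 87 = -8140 / 87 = -93.56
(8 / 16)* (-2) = -1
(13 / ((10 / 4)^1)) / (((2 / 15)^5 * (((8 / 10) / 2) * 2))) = 9871875 / 64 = 154248.05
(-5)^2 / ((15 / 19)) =95 / 3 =31.67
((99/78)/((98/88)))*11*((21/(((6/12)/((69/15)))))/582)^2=4224594/3057925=1.38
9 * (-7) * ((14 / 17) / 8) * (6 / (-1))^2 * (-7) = 27783 / 17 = 1634.29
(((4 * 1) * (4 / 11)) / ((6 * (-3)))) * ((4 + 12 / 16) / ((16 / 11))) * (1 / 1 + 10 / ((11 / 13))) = -893 / 264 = -3.38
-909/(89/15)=-13635/89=-153.20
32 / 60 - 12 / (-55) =124 / 165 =0.75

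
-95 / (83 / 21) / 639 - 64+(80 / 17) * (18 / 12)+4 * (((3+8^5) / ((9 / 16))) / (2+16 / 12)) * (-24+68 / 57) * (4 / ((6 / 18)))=-109259615384243 / 5710317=-19133721.54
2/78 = 1/39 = 0.03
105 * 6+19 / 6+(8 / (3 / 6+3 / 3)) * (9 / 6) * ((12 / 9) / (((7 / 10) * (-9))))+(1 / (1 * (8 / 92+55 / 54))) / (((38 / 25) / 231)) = 768.95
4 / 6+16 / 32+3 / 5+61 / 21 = 327 / 70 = 4.67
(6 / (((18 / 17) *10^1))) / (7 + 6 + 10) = 17 / 690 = 0.02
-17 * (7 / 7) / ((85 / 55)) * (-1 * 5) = 55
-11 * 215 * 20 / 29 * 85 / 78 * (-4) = 8041000 / 1131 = 7109.64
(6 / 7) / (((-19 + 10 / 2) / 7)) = -3 / 7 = -0.43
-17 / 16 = -1.06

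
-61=-61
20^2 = 400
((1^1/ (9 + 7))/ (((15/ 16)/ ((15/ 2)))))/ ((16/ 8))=1/ 4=0.25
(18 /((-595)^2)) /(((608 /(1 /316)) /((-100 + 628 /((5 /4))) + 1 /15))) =0.00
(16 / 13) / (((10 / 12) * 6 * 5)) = 16 / 325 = 0.05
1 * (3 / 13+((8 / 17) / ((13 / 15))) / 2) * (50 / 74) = 75 / 221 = 0.34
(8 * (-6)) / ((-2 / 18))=432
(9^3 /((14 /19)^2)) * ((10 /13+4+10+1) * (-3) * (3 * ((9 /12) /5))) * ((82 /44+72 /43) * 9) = -8775675844209 /9641632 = -910185.73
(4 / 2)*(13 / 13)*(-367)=-734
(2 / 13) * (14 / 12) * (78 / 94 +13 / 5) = 434 / 705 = 0.62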